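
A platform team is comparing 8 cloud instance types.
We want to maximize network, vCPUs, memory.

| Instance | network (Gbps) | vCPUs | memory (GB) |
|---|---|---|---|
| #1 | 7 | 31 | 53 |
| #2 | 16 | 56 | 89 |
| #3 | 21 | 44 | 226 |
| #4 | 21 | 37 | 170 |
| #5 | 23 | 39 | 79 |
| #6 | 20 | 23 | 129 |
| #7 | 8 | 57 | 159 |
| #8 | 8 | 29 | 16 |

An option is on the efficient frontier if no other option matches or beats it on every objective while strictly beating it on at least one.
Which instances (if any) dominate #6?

#3: network 21≥20, vCPUs 44≥23, memory 226≥129 — dominates #6.
#4: network 21≥20, vCPUs 37≥23, memory 170≥129 — dominates #6.
Others (#1, #2, #5, #7, #8) are each worse than #6 on at least one objective.

#3, #4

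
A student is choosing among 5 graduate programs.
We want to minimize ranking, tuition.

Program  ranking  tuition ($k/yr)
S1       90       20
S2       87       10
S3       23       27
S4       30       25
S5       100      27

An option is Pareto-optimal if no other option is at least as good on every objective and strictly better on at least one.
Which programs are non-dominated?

S2, S3, S4

S1: dominated by S2 (ranking 87≤90, tuition 10≤20).
S2: not dominated (best tuition).
S3: not dominated (best ranking).
S4: not dominated.
S5: dominated by S1 (ranking 90≤100, tuition 20≤27).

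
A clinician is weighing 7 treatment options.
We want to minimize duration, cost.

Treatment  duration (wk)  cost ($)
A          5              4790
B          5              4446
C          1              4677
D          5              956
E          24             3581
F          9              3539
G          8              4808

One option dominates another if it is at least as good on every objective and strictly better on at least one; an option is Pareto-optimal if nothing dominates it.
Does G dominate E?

G vs E: G is worse on cost (4808 vs 3581), so it does not dominate E.

No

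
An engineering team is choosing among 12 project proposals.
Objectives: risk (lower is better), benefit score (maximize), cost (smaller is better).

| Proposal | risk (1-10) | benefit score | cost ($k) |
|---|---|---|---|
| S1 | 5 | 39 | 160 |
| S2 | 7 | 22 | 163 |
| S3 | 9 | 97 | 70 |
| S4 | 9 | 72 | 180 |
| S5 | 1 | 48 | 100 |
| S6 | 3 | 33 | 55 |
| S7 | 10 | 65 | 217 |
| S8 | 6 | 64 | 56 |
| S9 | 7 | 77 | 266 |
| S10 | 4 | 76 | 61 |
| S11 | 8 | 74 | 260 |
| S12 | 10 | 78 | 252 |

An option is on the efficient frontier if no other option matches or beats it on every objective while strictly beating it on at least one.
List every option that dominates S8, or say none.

S1: worse on benefit score (39 vs 64).
S2: worse on risk (7 vs 6).
S3: worse on risk (9 vs 6).
S4: worse on risk (9 vs 6).
S5: worse on benefit score (48 vs 64).
S6: worse on benefit score (33 vs 64).
S7: worse on risk (10 vs 6).
S9: worse on risk (7 vs 6).
S10: worse on cost (61 vs 56).
S11: worse on risk (8 vs 6).
S12: worse on risk (10 vs 6).
No option dominates S8.

none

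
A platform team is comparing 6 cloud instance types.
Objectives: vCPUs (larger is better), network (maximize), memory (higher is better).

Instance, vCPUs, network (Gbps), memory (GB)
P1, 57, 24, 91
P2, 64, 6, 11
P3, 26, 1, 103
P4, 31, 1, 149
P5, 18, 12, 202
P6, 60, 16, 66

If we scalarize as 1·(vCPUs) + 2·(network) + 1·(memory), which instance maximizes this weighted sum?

P1: 1·57 + 2·24 + 1·91 = 196
P2: 1·64 + 2·6 + 1·11 = 87
P3: 1·26 + 2·1 + 1·103 = 131
P4: 1·31 + 2·1 + 1·149 = 182
P5: 1·18 + 2·12 + 1·202 = 244
P6: 1·60 + 2·16 + 1·66 = 158
Highest: P5 at 244.

P5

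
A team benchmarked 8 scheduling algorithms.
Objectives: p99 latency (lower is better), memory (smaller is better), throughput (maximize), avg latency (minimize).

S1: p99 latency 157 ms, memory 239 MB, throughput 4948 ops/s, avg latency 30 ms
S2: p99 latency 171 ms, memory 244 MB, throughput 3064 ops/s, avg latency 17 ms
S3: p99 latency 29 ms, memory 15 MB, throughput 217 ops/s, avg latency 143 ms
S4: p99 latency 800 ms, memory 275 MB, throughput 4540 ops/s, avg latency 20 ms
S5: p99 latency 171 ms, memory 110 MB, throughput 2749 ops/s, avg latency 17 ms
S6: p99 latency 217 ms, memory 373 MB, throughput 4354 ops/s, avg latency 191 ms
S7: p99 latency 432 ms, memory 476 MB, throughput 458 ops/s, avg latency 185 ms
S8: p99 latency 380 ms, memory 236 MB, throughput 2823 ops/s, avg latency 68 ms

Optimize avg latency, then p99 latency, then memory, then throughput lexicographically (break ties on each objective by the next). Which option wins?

First minimize avg latency: best is 17, kept {S2, S5}.
Then minimize p99 latency: best is 171, kept {S2, S5}.
Then minimize memory: best is 110, kept {S5}.

S5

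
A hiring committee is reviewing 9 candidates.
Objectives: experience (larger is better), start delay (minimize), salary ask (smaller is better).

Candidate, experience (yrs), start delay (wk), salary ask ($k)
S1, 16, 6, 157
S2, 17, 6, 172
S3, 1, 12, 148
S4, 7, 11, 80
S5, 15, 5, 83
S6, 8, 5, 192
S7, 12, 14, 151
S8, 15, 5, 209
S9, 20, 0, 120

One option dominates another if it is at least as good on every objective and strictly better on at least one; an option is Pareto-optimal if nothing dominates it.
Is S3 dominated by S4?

S4 vs S3: experience 7≥1, start delay 11≤12, salary ask 80≤148 — S4 is at least as good on every objective with at least one strict improvement.

Yes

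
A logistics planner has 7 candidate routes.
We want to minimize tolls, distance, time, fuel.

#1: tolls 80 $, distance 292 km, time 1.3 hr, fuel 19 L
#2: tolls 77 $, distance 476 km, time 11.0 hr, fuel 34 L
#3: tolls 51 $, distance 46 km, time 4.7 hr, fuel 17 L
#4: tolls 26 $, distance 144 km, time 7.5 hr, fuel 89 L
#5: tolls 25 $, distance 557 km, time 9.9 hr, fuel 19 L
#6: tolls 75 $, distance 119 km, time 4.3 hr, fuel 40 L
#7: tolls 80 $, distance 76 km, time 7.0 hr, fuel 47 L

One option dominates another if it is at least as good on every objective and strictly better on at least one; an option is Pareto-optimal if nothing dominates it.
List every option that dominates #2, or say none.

#3: tolls 51≤77, distance 46≤476, time 4.7≤11.0, fuel 17≤34 — dominates #2.
Others (#1, #4, #5, #6, #7) are each worse than #2 on at least one objective.

#3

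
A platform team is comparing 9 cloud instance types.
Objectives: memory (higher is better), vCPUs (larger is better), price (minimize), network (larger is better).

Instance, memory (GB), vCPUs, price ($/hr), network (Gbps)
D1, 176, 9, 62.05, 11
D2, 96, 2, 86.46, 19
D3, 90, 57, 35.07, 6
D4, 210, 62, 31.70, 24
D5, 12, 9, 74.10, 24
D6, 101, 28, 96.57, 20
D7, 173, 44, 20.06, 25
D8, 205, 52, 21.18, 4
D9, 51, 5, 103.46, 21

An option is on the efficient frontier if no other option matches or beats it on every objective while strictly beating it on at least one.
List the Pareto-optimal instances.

D4, D7, D8

D1: dominated by D4 (memory 210≥176, vCPUs 62≥9, price 31.70≤62.05, network 24≥11).
D2: dominated by D4 (memory 210≥96, vCPUs 62≥2, price 31.70≤86.46, network 24≥19).
D3: dominated by D4 (memory 210≥90, vCPUs 62≥57, price 31.70≤35.07, network 24≥6).
D4: not dominated (best memory).
D5: dominated by D4 (memory 210≥12, vCPUs 62≥9, price 31.70≤74.10, network 24≥24).
D6: dominated by D4 (memory 210≥101, vCPUs 62≥28, price 31.70≤96.57, network 24≥20).
D7: not dominated (best price).
D8: not dominated.
D9: dominated by D4 (memory 210≥51, vCPUs 62≥5, price 31.70≤103.46, network 24≥21).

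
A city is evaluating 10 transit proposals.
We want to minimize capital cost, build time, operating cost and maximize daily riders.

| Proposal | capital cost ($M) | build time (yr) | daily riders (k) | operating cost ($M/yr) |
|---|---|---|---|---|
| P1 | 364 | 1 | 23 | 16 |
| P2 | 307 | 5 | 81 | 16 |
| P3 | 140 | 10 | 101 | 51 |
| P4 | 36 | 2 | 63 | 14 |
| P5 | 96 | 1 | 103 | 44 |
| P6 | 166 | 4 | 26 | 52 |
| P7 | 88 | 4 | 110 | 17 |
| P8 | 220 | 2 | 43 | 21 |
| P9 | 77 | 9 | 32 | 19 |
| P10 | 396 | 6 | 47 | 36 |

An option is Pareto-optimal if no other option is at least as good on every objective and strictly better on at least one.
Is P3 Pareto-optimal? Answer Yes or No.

P5 vs P3: capital cost 96≤140, build time 1≤10, daily riders 103≥101, operating cost 44≤51 — P5 is at least as good on every objective and strictly better on at least one, so P5 dominates P3.

No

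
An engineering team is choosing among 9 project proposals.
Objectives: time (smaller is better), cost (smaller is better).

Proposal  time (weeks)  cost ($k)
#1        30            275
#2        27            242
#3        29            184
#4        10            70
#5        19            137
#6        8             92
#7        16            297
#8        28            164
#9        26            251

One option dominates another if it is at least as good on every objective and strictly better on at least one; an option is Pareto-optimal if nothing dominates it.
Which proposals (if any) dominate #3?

#4: time 10≤29, cost 70≤184 — dominates #3.
#5: time 19≤29, cost 137≤184 — dominates #3.
#6: time 8≤29, cost 92≤184 — dominates #3.
#8: time 28≤29, cost 164≤184 — dominates #3.
Others (#1, #2, #7, #9) are each worse than #3 on at least one objective.

#4, #5, #6, #8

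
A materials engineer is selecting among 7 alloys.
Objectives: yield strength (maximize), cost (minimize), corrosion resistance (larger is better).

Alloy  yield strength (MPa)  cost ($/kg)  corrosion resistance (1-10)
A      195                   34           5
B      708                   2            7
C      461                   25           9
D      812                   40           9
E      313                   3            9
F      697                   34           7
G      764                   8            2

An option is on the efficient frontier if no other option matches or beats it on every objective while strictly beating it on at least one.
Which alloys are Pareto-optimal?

A: dominated by B (yield strength 708≥195, cost 2≤34, corrosion resistance 7≥5).
B: not dominated (best cost).
C: not dominated.
D: not dominated (best yield strength).
E: not dominated.
F: dominated by B (yield strength 708≥697, cost 2≤34, corrosion resistance 7≥7).
G: not dominated.

B, C, D, E, G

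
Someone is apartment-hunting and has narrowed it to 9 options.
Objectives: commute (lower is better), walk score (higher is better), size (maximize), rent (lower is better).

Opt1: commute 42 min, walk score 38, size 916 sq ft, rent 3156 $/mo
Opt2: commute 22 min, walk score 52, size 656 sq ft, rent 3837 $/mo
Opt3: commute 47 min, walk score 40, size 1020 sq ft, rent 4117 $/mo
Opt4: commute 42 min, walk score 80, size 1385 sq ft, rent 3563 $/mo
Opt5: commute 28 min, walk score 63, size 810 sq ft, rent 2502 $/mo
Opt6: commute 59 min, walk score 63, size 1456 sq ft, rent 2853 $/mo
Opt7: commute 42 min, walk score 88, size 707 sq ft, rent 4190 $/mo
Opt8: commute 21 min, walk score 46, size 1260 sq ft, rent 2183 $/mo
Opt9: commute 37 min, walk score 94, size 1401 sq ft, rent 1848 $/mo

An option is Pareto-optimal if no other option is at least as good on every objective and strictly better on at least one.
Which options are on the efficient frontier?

Opt2, Opt5, Opt6, Opt8, Opt9

Opt1: dominated by Opt8 (commute 21≤42, walk score 46≥38, size 1260≥916, rent 2183≤3156).
Opt2: not dominated.
Opt3: dominated by Opt4 (commute 42≤47, walk score 80≥40, size 1385≥1020, rent 3563≤4117).
Opt4: dominated by Opt9 (commute 37≤42, walk score 94≥80, size 1401≥1385, rent 1848≤3563).
Opt5: not dominated.
Opt6: not dominated (best size).
Opt7: dominated by Opt9 (commute 37≤42, walk score 94≥88, size 1401≥707, rent 1848≤4190).
Opt8: not dominated (best commute).
Opt9: not dominated (best walk score).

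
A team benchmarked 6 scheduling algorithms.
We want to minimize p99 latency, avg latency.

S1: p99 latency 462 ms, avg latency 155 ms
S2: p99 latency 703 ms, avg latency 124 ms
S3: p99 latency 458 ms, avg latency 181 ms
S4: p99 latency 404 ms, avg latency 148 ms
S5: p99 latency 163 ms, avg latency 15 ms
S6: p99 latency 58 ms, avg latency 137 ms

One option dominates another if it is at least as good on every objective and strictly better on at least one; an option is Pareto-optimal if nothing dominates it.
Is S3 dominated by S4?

S4 vs S3: p99 latency 404≤458, avg latency 148≤181 — S4 is at least as good on every objective with at least one strict improvement.

Yes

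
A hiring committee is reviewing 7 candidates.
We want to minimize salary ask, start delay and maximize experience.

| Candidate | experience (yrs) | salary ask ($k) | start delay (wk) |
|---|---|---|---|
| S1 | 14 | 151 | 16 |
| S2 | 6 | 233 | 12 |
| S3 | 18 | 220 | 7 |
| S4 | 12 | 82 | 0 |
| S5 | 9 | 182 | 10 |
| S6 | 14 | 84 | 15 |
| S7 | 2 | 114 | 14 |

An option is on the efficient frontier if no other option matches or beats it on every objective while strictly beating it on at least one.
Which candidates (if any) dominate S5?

S4

S4: experience 12≥9, salary ask 82≤182, start delay 0≤10 — dominates S5.
Others (S1, S2, S3, S6, S7) are each worse than S5 on at least one objective.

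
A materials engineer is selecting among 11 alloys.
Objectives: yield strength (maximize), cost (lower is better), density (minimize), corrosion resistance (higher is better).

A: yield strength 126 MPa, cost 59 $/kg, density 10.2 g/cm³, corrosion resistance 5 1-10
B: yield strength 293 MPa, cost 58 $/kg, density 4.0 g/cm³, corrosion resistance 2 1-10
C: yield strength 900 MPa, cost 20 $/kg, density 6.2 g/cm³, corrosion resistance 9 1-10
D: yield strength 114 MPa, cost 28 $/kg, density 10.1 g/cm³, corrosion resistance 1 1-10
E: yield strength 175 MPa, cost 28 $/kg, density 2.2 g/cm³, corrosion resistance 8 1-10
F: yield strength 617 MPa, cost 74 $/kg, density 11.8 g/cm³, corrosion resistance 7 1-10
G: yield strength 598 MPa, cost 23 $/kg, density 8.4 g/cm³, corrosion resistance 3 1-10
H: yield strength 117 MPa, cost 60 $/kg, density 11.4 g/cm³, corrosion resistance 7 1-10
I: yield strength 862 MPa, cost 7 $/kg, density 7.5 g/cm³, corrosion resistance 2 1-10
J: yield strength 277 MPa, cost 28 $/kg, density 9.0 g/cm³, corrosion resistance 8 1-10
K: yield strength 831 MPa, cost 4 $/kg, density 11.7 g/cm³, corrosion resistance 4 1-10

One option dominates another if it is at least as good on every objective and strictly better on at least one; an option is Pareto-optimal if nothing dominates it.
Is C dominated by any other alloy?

A: worse on yield strength (126 vs 900).
B: worse on yield strength (293 vs 900).
D: worse on yield strength (114 vs 900).
E: worse on yield strength (175 vs 900).
F: worse on yield strength (617 vs 900).
G: worse on yield strength (598 vs 900).
H: worse on yield strength (117 vs 900).
I: worse on yield strength (862 vs 900).
J: worse on yield strength (277 vs 900).
K: worse on yield strength (831 vs 900).
No option is at least as good as C on every objective and strictly better on one.

No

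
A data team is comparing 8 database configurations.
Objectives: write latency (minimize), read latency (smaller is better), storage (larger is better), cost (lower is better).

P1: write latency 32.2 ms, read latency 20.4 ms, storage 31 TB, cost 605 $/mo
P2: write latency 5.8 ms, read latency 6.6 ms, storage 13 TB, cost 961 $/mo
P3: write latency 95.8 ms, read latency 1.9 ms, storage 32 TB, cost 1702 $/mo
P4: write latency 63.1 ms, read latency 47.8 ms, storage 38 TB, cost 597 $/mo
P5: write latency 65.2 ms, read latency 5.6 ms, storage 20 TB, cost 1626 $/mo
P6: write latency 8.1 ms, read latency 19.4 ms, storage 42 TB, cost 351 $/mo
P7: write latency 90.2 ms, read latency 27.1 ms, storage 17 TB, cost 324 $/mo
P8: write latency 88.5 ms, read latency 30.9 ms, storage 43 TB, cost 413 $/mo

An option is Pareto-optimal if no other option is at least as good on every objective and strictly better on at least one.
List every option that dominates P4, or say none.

P6: write latency 8.1≤63.1, read latency 19.4≤47.8, storage 42≥38, cost 351≤597 — dominates P4.
Others (P1, P2, P3, P5, P7, P8) are each worse than P4 on at least one objective.

P6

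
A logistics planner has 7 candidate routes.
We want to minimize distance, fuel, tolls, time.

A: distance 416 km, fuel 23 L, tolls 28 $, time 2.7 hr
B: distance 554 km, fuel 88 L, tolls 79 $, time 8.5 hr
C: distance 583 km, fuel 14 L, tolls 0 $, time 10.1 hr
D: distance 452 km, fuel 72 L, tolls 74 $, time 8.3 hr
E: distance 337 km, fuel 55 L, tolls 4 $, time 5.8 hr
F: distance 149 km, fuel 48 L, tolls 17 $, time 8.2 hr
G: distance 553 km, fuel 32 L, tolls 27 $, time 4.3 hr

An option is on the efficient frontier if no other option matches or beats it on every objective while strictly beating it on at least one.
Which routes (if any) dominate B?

A: distance 416≤554, fuel 23≤88, tolls 28≤79, time 2.7≤8.5 — dominates B.
D: distance 452≤554, fuel 72≤88, tolls 74≤79, time 8.3≤8.5 — dominates B.
E: distance 337≤554, fuel 55≤88, tolls 4≤79, time 5.8≤8.5 — dominates B.
F: distance 149≤554, fuel 48≤88, tolls 17≤79, time 8.2≤8.5 — dominates B.
G: distance 553≤554, fuel 32≤88, tolls 27≤79, time 4.3≤8.5 — dominates B.
Others (C) are each worse than B on at least one objective.

A, D, E, F, G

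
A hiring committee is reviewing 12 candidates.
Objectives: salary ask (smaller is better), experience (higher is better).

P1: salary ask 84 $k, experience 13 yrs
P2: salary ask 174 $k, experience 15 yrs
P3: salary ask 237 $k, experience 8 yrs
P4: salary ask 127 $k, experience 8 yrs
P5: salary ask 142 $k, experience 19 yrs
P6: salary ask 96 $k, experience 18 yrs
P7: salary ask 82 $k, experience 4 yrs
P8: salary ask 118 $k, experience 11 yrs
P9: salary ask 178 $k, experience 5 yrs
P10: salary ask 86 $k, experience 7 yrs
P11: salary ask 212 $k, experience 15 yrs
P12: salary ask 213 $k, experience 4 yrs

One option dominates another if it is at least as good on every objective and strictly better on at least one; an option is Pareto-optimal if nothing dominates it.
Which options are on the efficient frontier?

P1, P5, P6, P7

P1: not dominated.
P2: dominated by P5 (salary ask 142≤174, experience 19≥15).
P3: dominated by P1 (salary ask 84≤237, experience 13≥8).
P4: dominated by P1 (salary ask 84≤127, experience 13≥8).
P5: not dominated (best experience).
P6: not dominated.
P7: not dominated (best salary ask).
P8: dominated by P1 (salary ask 84≤118, experience 13≥11).
P9: dominated by P1 (salary ask 84≤178, experience 13≥5).
P10: dominated by P1 (salary ask 84≤86, experience 13≥7).
P11: dominated by P2 (salary ask 174≤212, experience 15≥15).
P12: dominated by P1 (salary ask 84≤213, experience 13≥4).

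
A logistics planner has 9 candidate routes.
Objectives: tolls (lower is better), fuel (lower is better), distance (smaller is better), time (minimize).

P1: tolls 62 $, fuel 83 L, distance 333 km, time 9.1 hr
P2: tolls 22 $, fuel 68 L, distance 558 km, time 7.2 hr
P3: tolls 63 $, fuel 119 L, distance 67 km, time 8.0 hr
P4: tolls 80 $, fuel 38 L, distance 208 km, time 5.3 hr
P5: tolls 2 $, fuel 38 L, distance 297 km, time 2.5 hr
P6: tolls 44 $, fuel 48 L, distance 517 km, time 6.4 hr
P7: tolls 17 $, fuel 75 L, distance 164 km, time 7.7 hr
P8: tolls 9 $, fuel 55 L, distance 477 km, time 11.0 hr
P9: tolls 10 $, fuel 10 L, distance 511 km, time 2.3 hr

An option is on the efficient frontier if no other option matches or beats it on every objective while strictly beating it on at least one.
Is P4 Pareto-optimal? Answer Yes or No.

Yes

P1: worse on fuel (83 vs 38).
P2: worse on fuel (68 vs 38).
P3: worse on fuel (119 vs 38).
P5: worse on distance (297 vs 208).
P6: worse on fuel (48 vs 38).
P7: worse on fuel (75 vs 38).
P8: worse on fuel (55 vs 38).
P9: worse on distance (511 vs 208).
No option is at least as good as P4 on every objective and strictly better on one.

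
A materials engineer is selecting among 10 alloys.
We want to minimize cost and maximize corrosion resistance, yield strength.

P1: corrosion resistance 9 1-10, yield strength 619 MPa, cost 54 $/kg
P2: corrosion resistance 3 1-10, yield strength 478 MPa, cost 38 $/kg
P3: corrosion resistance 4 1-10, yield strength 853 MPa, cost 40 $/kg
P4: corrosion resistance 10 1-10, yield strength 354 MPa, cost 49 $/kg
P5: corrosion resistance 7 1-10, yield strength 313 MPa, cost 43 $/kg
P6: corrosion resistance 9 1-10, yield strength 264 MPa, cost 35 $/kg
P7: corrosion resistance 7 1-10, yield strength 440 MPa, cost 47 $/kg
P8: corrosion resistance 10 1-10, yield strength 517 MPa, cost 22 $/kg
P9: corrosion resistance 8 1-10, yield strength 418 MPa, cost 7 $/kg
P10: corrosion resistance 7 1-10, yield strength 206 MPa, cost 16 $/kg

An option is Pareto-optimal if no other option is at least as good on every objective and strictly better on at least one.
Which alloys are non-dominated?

P1, P3, P8, P9

P1: not dominated.
P2: dominated by P8 (corrosion resistance 10≥3, yield strength 517≥478, cost 22≤38).
P3: not dominated (best yield strength).
P4: dominated by P8 (corrosion resistance 10≥10, yield strength 517≥354, cost 22≤49).
P5: dominated by P8 (corrosion resistance 10≥7, yield strength 517≥313, cost 22≤43).
P6: dominated by P8 (corrosion resistance 10≥9, yield strength 517≥264, cost 22≤35).
P7: dominated by P8 (corrosion resistance 10≥7, yield strength 517≥440, cost 22≤47).
P8: not dominated.
P9: not dominated (best cost).
P10: dominated by P9 (corrosion resistance 8≥7, yield strength 418≥206, cost 7≤16).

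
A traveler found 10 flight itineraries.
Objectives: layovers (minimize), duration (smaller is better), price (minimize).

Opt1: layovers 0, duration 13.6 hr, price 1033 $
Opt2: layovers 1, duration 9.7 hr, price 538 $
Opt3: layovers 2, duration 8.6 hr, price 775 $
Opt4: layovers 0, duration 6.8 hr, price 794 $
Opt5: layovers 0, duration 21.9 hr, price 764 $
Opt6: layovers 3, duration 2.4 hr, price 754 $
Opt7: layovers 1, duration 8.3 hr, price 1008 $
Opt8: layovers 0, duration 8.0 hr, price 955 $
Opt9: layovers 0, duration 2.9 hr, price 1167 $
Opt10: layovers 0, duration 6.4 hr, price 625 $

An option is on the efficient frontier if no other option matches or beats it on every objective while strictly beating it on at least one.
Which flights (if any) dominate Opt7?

Opt4: layovers 0≤1, duration 6.8≤8.3, price 794≤1008 — dominates Opt7.
Opt8: layovers 0≤1, duration 8.0≤8.3, price 955≤1008 — dominates Opt7.
Opt10: layovers 0≤1, duration 6.4≤8.3, price 625≤1008 — dominates Opt7.
Others (Opt1, Opt2, Opt3, Opt5, Opt6, Opt9) are each worse than Opt7 on at least one objective.

Opt4, Opt8, Opt10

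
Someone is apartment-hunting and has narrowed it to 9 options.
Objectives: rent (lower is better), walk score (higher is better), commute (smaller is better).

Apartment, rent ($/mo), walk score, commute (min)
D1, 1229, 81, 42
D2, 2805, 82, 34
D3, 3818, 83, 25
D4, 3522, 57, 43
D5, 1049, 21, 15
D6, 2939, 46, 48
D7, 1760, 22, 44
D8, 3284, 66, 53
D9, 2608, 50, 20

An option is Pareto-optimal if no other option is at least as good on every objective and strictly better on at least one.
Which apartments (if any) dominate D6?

D1: rent 1229≤2939, walk score 81≥46, commute 42≤48 — dominates D6.
D2: rent 2805≤2939, walk score 82≥46, commute 34≤48 — dominates D6.
D9: rent 2608≤2939, walk score 50≥46, commute 20≤48 — dominates D6.
Others (D3, D4, D5, D7, D8) are each worse than D6 on at least one objective.

D1, D2, D9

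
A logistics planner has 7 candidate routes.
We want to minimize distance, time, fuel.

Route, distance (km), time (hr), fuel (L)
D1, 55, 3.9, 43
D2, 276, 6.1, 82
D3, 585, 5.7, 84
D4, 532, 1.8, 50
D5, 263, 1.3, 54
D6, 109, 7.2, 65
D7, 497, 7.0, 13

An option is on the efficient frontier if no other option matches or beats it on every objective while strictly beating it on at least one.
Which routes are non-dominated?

D1: not dominated (best distance).
D2: dominated by D1 (distance 55≤276, time 3.9≤6.1, fuel 43≤82).
D3: dominated by D1 (distance 55≤585, time 3.9≤5.7, fuel 43≤84).
D4: not dominated.
D5: not dominated (best time).
D6: dominated by D1 (distance 55≤109, time 3.9≤7.2, fuel 43≤65).
D7: not dominated (best fuel).

D1, D4, D5, D7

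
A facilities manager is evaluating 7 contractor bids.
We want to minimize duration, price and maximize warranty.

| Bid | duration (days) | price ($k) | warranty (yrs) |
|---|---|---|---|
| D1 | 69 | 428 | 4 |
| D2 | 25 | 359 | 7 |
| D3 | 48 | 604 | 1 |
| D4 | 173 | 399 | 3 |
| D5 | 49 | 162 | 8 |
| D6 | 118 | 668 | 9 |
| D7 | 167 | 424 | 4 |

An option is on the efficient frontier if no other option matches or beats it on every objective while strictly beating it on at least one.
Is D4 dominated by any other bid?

D2 vs D4: duration 25≤173, price 359≤399, warranty 7≥3 — D2 is at least as good on every objective and strictly better on at least one, so D2 dominates D4.

Yes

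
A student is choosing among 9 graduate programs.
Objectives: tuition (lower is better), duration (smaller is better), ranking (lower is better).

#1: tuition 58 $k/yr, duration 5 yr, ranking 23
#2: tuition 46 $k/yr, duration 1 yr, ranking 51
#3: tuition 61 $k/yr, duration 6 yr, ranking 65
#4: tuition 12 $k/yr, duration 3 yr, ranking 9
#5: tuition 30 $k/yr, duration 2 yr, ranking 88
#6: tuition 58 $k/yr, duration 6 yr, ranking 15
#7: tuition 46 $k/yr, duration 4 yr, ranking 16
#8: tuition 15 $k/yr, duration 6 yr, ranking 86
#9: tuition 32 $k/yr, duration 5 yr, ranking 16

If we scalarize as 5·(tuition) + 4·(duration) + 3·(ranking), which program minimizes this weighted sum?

#1: 5·58 + 4·5 + 3·23 = 379
#2: 5·46 + 4·1 + 3·51 = 387
#3: 5·61 + 4·6 + 3·65 = 524
#4: 5·12 + 4·3 + 3·9 = 99
#5: 5·30 + 4·2 + 3·88 = 422
#6: 5·58 + 4·6 + 3·15 = 359
#7: 5·46 + 4·4 + 3·16 = 294
#8: 5·15 + 4·6 + 3·86 = 357
#9: 5·32 + 4·5 + 3·16 = 228
Lowest: #4 at 99.

#4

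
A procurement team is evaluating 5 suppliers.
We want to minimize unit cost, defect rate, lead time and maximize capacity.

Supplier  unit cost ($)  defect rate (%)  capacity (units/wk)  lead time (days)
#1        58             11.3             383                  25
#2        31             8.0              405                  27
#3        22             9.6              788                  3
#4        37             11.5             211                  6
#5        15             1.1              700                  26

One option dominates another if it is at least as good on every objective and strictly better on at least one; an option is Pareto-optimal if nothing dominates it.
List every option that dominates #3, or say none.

#1: worse on unit cost (58 vs 22).
#2: worse on unit cost (31 vs 22).
#4: worse on unit cost (37 vs 22).
#5: worse on capacity (700 vs 788).
No option dominates #3.

none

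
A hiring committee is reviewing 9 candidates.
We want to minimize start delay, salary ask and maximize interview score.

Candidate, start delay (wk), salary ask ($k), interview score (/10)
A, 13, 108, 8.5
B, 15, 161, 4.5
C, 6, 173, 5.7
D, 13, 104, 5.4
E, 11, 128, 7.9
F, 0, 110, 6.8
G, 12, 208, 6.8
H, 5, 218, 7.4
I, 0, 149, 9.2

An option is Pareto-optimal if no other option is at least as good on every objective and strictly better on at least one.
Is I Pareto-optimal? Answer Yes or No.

Yes

A: worse on start delay (13 vs 0).
B: worse on start delay (15 vs 0).
C: worse on start delay (6 vs 0).
D: worse on start delay (13 vs 0).
E: worse on start delay (11 vs 0).
F: worse on interview score (6.8 vs 9.2).
G: worse on start delay (12 vs 0).
H: worse on start delay (5 vs 0).
No option is at least as good as I on every objective and strictly better on one.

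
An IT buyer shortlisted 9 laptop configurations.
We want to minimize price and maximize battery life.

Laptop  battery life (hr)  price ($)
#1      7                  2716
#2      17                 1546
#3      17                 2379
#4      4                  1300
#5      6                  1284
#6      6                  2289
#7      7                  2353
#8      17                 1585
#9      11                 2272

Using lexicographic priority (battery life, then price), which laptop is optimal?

First maximize battery life: best is 17, kept {#2, #3, #8}.
Then minimize price: best is 1546, kept {#2}.

#2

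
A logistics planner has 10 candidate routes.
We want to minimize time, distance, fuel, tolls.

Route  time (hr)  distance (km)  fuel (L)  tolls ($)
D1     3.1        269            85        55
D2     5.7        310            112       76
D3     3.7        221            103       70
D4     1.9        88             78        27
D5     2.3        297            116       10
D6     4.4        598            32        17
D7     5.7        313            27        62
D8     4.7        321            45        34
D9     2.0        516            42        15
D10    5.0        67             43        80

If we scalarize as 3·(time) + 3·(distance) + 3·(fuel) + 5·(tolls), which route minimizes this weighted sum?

D1: 3·3.1 + 3·269 + 3·85 + 5·55 = 1346.3
D2: 3·5.7 + 3·310 + 3·112 + 5·76 = 1663.1
D3: 3·3.7 + 3·221 + 3·103 + 5·70 = 1333.1
D4: 3·1.9 + 3·88 + 3·78 + 5·27 = 638.7
D5: 3·2.3 + 3·297 + 3·116 + 5·10 = 1295.9
D6: 3·4.4 + 3·598 + 3·32 + 5·17 = 1988.2
D7: 3·5.7 + 3·313 + 3·27 + 5·62 = 1347.1
D8: 3·4.7 + 3·321 + 3·45 + 5·34 = 1282.1
D9: 3·2.0 + 3·516 + 3·42 + 5·15 = 1755.0
D10: 3·5.0 + 3·67 + 3·43 + 5·80 = 745.0
Lowest: D4 at 638.7.

D4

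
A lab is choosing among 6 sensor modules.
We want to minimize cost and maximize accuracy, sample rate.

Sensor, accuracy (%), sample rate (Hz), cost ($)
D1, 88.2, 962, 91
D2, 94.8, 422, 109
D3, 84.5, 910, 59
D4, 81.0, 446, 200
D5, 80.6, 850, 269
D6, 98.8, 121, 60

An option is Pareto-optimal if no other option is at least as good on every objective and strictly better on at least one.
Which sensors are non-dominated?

D1: not dominated (best sample rate).
D2: not dominated.
D3: not dominated (best cost).
D4: dominated by D1 (accuracy 88.2≥81.0, sample rate 962≥446, cost 91≤200).
D5: dominated by D1 (accuracy 88.2≥80.6, sample rate 962≥850, cost 91≤269).
D6: not dominated (best accuracy).

D1, D2, D3, D6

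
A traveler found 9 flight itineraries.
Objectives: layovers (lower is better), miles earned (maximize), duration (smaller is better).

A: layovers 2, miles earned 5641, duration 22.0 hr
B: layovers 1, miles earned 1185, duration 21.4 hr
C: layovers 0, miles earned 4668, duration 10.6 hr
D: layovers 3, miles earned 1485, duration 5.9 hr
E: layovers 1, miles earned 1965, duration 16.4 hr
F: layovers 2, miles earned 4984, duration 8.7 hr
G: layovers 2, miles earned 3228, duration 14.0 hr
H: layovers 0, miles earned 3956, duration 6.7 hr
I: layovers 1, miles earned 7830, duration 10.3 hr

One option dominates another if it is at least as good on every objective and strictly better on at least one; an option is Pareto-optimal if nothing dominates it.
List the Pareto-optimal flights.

A: dominated by I (layovers 1≤2, miles earned 7830≥5641, duration 10.3≤22.0).
B: dominated by C (layovers 0≤1, miles earned 4668≥1185, duration 10.6≤21.4).
C: not dominated.
D: not dominated (best duration).
E: dominated by C (layovers 0≤1, miles earned 4668≥1965, duration 10.6≤16.4).
F: not dominated.
G: dominated by C (layovers 0≤2, miles earned 4668≥3228, duration 10.6≤14.0).
H: not dominated.
I: not dominated (best miles earned).

C, D, F, H, I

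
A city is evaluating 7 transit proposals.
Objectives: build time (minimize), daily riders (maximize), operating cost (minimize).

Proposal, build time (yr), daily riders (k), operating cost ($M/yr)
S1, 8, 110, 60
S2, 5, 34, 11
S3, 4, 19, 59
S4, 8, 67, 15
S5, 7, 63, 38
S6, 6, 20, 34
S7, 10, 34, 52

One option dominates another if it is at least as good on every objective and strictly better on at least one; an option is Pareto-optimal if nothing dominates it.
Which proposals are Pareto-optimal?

S1: not dominated (best daily riders).
S2: not dominated (best operating cost).
S3: not dominated (best build time).
S4: not dominated.
S5: not dominated.
S6: dominated by S2 (build time 5≤6, daily riders 34≥20, operating cost 11≤34).
S7: dominated by S2 (build time 5≤10, daily riders 34≥34, operating cost 11≤52).

S1, S2, S3, S4, S5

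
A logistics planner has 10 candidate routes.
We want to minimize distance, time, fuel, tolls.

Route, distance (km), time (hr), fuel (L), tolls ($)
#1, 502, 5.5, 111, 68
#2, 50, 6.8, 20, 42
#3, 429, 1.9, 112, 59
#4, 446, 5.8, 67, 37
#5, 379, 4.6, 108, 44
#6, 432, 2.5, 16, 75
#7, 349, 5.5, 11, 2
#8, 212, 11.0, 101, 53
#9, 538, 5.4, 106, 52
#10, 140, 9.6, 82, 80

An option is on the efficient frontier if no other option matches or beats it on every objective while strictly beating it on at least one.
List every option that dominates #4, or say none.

#7: distance 349≤446, time 5.5≤5.8, fuel 11≤67, tolls 2≤37 — dominates #4.
Others (#1, #2, #3, #5, #6, #8, #9, #10) are each worse than #4 on at least one objective.

#7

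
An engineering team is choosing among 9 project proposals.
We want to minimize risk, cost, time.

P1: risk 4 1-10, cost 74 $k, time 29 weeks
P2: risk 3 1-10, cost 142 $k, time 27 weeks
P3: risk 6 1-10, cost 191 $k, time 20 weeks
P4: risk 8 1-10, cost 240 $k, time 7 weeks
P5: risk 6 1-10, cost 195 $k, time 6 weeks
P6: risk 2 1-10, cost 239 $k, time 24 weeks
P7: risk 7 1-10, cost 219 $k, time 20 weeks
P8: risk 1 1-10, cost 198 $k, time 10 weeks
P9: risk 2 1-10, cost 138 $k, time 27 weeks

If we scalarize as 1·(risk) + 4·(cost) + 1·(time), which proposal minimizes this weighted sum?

P1

P1: 1·4 + 4·74 + 1·29 = 329
P2: 1·3 + 4·142 + 1·27 = 598
P3: 1·6 + 4·191 + 1·20 = 790
P4: 1·8 + 4·240 + 1·7 = 975
P5: 1·6 + 4·195 + 1·6 = 792
P6: 1·2 + 4·239 + 1·24 = 982
P7: 1·7 + 4·219 + 1·20 = 903
P8: 1·1 + 4·198 + 1·10 = 803
P9: 1·2 + 4·138 + 1·27 = 581
Lowest: P1 at 329.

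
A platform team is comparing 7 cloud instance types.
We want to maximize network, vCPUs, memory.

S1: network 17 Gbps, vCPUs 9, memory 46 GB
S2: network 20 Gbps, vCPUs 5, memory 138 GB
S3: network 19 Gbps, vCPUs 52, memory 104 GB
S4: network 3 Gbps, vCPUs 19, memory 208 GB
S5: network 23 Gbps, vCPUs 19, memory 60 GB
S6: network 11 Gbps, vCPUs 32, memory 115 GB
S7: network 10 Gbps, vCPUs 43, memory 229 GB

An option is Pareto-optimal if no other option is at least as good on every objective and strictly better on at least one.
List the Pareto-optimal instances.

S1: dominated by S3 (network 19≥17, vCPUs 52≥9, memory 104≥46).
S2: not dominated.
S3: not dominated (best vCPUs).
S4: dominated by S7 (network 10≥3, vCPUs 43≥19, memory 229≥208).
S5: not dominated (best network).
S6: not dominated.
S7: not dominated (best memory).

S2, S3, S5, S6, S7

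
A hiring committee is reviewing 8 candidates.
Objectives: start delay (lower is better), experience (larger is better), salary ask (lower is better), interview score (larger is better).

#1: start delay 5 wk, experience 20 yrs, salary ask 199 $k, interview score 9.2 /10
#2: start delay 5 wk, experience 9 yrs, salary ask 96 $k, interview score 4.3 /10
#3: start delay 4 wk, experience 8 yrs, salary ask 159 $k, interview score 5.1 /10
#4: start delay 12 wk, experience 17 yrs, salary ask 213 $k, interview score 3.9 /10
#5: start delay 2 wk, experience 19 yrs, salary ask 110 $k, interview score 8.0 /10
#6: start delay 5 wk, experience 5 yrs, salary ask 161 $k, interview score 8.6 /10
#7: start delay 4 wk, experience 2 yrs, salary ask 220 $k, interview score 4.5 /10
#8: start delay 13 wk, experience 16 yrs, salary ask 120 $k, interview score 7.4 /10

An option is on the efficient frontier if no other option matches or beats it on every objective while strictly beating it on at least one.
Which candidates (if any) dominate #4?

#1: start delay 5≤12, experience 20≥17, salary ask 199≤213, interview score 9.2≥3.9 — dominates #4.
#5: start delay 2≤12, experience 19≥17, salary ask 110≤213, interview score 8.0≥3.9 — dominates #4.
Others (#2, #3, #6, #7, #8) are each worse than #4 on at least one objective.

#1, #5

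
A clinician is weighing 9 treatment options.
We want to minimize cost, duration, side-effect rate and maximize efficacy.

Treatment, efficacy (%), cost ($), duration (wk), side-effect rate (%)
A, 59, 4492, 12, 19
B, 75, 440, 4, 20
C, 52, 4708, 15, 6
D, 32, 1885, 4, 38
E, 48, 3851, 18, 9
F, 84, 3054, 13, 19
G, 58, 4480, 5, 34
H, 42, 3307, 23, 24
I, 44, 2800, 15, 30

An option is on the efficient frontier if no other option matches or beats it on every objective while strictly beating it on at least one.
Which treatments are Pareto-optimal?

A: not dominated.
B: not dominated (best cost).
C: not dominated (best side-effect rate).
D: dominated by B (efficacy 75≥32, cost 440≤1885, duration 4≤4, side-effect rate 20≤38).
E: not dominated.
F: not dominated (best efficacy).
G: dominated by B (efficacy 75≥58, cost 440≤4480, duration 4≤5, side-effect rate 20≤34).
H: dominated by B (efficacy 75≥42, cost 440≤3307, duration 4≤23, side-effect rate 20≤24).
I: dominated by B (efficacy 75≥44, cost 440≤2800, duration 4≤15, side-effect rate 20≤30).

A, B, C, E, F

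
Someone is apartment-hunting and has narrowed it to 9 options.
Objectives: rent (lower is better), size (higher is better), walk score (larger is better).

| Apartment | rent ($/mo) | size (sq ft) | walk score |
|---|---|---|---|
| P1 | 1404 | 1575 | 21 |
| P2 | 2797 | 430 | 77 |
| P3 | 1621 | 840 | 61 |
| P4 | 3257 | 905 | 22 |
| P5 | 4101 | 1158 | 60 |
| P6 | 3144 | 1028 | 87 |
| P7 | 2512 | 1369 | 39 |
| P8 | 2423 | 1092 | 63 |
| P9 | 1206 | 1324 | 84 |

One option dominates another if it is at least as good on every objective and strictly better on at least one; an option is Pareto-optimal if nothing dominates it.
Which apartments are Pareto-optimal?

P1: not dominated (best size).
P2: dominated by P9 (rent 1206≤2797, size 1324≥430, walk score 84≥77).
P3: dominated by P9 (rent 1206≤1621, size 1324≥840, walk score 84≥61).
P4: dominated by P6 (rent 3144≤3257, size 1028≥905, walk score 87≥22).
P5: dominated by P9 (rent 1206≤4101, size 1324≥1158, walk score 84≥60).
P6: not dominated (best walk score).
P7: not dominated.
P8: dominated by P9 (rent 1206≤2423, size 1324≥1092, walk score 84≥63).
P9: not dominated (best rent).

P1, P6, P7, P9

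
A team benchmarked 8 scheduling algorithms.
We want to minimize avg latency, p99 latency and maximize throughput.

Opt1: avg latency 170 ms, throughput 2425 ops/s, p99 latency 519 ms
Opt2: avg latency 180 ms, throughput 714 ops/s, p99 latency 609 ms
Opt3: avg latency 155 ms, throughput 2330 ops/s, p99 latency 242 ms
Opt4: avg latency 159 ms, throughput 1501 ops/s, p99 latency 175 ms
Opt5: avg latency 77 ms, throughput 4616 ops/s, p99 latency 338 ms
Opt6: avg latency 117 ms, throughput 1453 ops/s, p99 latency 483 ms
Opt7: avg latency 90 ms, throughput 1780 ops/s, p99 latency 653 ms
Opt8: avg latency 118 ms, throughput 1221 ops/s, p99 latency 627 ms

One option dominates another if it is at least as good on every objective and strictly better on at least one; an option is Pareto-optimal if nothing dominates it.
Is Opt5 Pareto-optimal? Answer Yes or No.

Opt1: worse on avg latency (170 vs 77).
Opt2: worse on avg latency (180 vs 77).
Opt3: worse on avg latency (155 vs 77).
Opt4: worse on avg latency (159 vs 77).
Opt6: worse on avg latency (117 vs 77).
Opt7: worse on avg latency (90 vs 77).
Opt8: worse on avg latency (118 vs 77).
No option is at least as good as Opt5 on every objective and strictly better on one.

Yes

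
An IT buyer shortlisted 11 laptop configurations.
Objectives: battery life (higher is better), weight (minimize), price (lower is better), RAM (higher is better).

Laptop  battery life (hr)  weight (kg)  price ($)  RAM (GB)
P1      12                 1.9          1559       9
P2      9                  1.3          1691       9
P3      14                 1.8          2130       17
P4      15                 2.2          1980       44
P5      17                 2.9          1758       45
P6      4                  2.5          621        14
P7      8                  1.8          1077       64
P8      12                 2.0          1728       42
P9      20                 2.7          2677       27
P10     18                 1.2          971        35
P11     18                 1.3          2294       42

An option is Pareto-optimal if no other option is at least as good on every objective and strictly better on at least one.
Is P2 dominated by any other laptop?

Yes

P10 vs P2: battery life 18≥9, weight 1.2≤1.3, price 971≤1691, RAM 35≥9 — P10 is at least as good on every objective and strictly better on at least one, so P10 dominates P2.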